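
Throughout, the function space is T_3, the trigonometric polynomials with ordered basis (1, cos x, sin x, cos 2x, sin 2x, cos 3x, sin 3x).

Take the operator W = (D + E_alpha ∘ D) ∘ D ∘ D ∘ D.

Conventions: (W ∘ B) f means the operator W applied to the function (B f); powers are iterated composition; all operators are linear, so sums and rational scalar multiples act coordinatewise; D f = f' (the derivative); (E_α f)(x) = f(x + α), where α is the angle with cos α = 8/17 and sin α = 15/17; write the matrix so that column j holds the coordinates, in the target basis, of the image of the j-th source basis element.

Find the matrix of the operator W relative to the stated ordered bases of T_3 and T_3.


image of 1: 0
image of cos x: (25/17)cos x - (15/17)sin x
image of sin x: (15/17)cos x + (25/17)sin x
image of cos 2x: (2048/289)cos 2x - (3840/289)sin 2x
image of sin 2x: (3840/289)cos 2x + (2048/289)sin 2x
image of cos 3x: (2025/4913)cos 3x + (40095/4913)sin 3x
image of sin 3x: -(40095/4913)cos 3x + (2025/4913)sin 3x
each image's coordinates form column j of the matrix

the matrix is [[0, 0, 0, 0, 0, 0, 0]; [0, 25/17, 15/17, 0, 0, 0, 0]; [0, -15/17, 25/17, 0, 0, 0, 0]; [0, 0, 0, 2048/289, 3840/289, 0, 0]; [0, 0, 0, -3840/289, 2048/289, 0, 0]; [0, 0, 0, 0, 0, 2025/4913, -40095/4913]; [0, 0, 0, 0, 0, 40095/4913, 2025/4913]] (rows listed top to bottom)


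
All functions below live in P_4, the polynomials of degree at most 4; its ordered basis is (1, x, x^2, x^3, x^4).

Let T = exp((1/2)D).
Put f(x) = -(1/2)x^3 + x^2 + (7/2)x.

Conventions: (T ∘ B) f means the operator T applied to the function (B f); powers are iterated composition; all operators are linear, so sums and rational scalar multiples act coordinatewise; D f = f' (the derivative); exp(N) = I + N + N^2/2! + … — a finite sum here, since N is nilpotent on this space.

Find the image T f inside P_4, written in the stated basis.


the image equals g(x) = -(1/2)x^3 + (1/4)x^2 + (33/8)x + 31/16

order-1 term: -(3/4)x^2 + x + 7/4
order-2 term: -(3/8)x + 1/4
order-3 term: -1/16
the series for exp((1/2)D) f terminates at order 3
exp((1/2)D) f = -(1/2)x^3 + (1/4)x^2 + (33/8)x + 31/16


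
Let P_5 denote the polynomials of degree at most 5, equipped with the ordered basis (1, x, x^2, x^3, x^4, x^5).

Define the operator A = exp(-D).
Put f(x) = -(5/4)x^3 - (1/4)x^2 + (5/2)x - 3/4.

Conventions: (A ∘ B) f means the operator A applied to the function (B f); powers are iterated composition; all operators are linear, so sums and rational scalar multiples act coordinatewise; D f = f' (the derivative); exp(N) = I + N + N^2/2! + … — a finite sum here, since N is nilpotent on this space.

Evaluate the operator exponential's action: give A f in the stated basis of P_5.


the result is g(x) = -(5/4)x^3 + (7/2)x^2 - (3/4)x - 9/4

order-1 term: (15/4)x^2 + (1/2)x - 5/2
order-2 term: -(15/4)x - 1/4
order-3 term: 5/4
the series for exp(-D) f terminates at order 3
exp(-D) f = -(5/4)x^3 + (7/2)x^2 - (3/4)x - 9/4


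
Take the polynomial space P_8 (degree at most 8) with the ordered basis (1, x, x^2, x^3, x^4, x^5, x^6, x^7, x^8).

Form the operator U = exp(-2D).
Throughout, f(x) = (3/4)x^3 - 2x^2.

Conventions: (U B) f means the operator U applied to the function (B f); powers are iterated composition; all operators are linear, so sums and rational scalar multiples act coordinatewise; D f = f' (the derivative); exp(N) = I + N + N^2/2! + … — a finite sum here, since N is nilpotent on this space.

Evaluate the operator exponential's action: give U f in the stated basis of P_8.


order-1 term: -(9/2)x^2 + 8x
order-2 term: 9x - 8
order-3 term: -6
the series for exp(-2D) f terminates at order 3
exp(-2D) f = (3/4)x^3 - (13/2)x^2 + 17x - 14

g(x) = (3/4)x^3 - (13/2)x^2 + 17x - 14


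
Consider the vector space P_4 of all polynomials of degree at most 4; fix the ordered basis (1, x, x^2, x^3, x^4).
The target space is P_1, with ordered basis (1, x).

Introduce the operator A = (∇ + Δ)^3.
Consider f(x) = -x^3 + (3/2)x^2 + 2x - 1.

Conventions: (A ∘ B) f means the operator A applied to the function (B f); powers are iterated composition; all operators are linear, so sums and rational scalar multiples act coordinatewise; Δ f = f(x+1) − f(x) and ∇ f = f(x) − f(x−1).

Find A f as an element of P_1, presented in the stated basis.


∇ f = -3x^2 + 6x - 1/2
Δ f = -3x^2 + 5/2
(∇ + Δ) f = -6x^2 + 6x + 2
∇ (∇ + Δ) f = -12x + 12
Δ (∇ + Δ) f = -12x
(∇ + Δ) (∇ + Δ) f = -24x + 12
∇ (∇ + Δ) (∇ + Δ) f = -24
Δ (∇ + Δ) (∇ + Δ) f = -24
(∇ + Δ) (∇ + Δ) (∇ + Δ) f = -48

g(x) = -48


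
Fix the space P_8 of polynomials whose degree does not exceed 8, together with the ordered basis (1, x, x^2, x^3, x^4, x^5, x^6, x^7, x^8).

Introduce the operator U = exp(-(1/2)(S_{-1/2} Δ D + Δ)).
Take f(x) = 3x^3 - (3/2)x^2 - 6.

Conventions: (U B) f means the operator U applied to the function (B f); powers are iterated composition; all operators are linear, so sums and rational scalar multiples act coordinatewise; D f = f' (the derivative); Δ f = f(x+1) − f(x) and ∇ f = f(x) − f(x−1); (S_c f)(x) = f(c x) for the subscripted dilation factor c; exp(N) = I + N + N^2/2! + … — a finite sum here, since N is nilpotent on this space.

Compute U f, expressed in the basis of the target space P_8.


order-1 term: -(9/2)x^2 + (3/2)x - 15/4
order-2 term: (9/4)x + 3
order-3 term: -3/8
the series for exp(-(1/2)(S_{-1/2} Δ D + Δ)) f terminates at order 3
exp(-(1/2)(S_{-1/2} Δ D + Δ)) f = 3x^3 - 6x^2 + (15/4)x - 57/8

g(x) = 3x^3 - 6x^2 + (15/4)x - 57/8


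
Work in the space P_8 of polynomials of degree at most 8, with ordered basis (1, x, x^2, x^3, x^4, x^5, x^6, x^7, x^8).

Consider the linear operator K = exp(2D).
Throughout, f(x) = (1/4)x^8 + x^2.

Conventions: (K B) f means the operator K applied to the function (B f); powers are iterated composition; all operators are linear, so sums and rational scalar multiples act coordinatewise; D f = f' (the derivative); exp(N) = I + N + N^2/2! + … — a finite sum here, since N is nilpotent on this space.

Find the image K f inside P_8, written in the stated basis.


g(x) = (1/4)x^8 + 4x^7 + 28x^6 + 112x^5 + 280x^4 + 448x^3 + 449x^2 + 260x + 68

order-1 term: 4x^7 + 4x
order-2 term: 28x^6 + 4
order-3 term: 112x^5
order-4 term: 280x^4
order-5 term: 448x^3
order-6 term: 448x^2
order-7 term: 256x
order-8 term: 64
the series for exp(2D) f terminates at order 8
exp(2D) f = (1/4)x^8 + 4x^7 + 28x^6 + 112x^5 + 280x^4 + 448x^3 + 449x^2 + 260x + 68


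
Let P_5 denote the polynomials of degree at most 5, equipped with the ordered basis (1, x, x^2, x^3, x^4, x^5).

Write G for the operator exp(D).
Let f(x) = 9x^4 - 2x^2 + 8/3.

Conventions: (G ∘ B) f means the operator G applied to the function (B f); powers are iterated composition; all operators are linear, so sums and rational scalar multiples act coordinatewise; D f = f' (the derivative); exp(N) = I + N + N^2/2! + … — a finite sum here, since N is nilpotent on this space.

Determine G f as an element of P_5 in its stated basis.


the result is g(x) = 9x^4 + 36x^3 + 52x^2 + 32x + 29/3

order-1 term: 36x^3 - 4x
order-2 term: 54x^2 - 2
order-3 term: 36x
order-4 term: 9
the series for exp(D) f terminates at order 4
exp(D) f = 9x^4 + 36x^3 + 52x^2 + 32x + 29/3


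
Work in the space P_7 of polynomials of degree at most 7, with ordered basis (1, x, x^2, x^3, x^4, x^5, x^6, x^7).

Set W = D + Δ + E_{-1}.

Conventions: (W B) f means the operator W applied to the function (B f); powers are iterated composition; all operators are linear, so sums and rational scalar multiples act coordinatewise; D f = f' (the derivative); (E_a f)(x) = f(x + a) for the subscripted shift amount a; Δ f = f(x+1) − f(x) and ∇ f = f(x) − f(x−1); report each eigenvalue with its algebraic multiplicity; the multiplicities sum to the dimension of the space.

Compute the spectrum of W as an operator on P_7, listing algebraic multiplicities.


λ = 1 (multiplicity 8)

image of 1: 1
image of x: x + 1
image of x^2: x^2 + 2x + 2
image of x^3: x^3 + 3x^2 + 6x
image of x^4: x^4 + 4x^3 + 12x^2 + 2
image of x^5: x^5 + 5x^4 + 20x^3 + 10x
image of x^6: x^6 + 6x^5 + 30x^4 + 30x^2 + 2
image of x^7: x^7 + 7x^6 + 42x^5 + 70x^3 + 14x
the matrix is upper triangular; its diagonal is (1, 1, 1, 1, 1, 1, 1, 1)
for a triangular matrix the eigenvalues are the diagonal entries, with algebraic multiplicity their repetition count


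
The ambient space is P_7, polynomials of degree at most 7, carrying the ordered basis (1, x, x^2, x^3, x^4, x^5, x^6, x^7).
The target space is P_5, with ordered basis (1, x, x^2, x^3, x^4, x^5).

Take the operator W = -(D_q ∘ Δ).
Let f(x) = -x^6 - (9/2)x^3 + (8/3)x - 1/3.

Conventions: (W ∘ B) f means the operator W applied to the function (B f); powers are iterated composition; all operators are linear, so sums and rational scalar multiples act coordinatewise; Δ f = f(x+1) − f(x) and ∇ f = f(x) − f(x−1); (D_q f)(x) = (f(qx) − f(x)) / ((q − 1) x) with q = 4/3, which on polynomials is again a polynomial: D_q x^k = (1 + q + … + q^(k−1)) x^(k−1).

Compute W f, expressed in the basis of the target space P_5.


Δ f = -6x^5 - 15x^4 - 20x^3 - (57/2)x^2 - (39/2)x - 17/6
D_q Δ f = -(1562/27)x^4 - (875/9)x^3 - (740/9)x^2 - (133/2)x - 39/2
(-(D_q ∘ Δ)) f = (1562/27)x^4 + (875/9)x^3 + (740/9)x^2 + (133/2)x + 39/2

g(x) = (1562/27)x^4 + (875/9)x^3 + (740/9)x^2 + (133/2)x + 39/2


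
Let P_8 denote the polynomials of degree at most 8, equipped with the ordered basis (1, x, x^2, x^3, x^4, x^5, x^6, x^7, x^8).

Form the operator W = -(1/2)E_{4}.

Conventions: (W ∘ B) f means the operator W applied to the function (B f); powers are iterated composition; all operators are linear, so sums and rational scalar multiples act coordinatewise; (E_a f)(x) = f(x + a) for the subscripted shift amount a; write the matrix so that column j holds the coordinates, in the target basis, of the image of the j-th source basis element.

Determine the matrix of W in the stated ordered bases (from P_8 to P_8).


image of 1: -1/2
image of x: -(1/2)x - 2
image of x^2: -(1/2)x^2 - 4x - 8
image of x^3: -(1/2)x^3 - 6x^2 - 24x - 32
image of x^4: -(1/2)x^4 - 8x^3 - 48x^2 - 128x - 128
image of x^5: -(1/2)x^5 - 10x^4 - 80x^3 - 320x^2 - 640x - 512
image of x^6: -(1/2)x^6 - 12x^5 - 120x^4 - 640x^3 - 1920x^2 - 3072x - 2048
image of x^7: -(1/2)x^7 - 14x^6 - 168x^5 - 1120x^4 - 4480x^3 - 10752x^2 - 14336x - 8192
image of x^8: -(1/2)x^8 - 16x^7 - 224x^6 - 1792x^5 - 8960x^4 - 28672x^3 - 57344x^2 - 65536x - 32768
each image's coordinates form column j of the matrix

the matrix is [[-1/2, -2, -8, -32, -128, -512, -2048, -8192, -32768]; [0, -1/2, -4, -24, -128, -640, -3072, -14336, -65536]; [0, 0, -1/2, -6, -48, -320, -1920, -10752, -57344]; [0, 0, 0, -1/2, -8, -80, -640, -4480, -28672]; [0, 0, 0, 0, -1/2, -10, -120, -1120, -8960]; [0, 0, 0, 0, 0, -1/2, -12, -168, -1792]; [0, 0, 0, 0, 0, 0, -1/2, -14, -224]; [0, 0, 0, 0, 0, 0, 0, -1/2, -16]; [0, 0, 0, 0, 0, 0, 0, 0, -1/2]] (rows listed top to bottom)


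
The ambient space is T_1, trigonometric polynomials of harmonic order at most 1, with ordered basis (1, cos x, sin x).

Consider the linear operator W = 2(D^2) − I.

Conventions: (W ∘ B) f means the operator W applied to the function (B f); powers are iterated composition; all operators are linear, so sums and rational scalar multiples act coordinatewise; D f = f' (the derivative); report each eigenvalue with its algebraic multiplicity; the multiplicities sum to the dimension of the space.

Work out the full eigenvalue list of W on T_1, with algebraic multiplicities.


image of 1: -1
image of cos x: -3cos x
image of sin x: -3sin x
the matrix is diagonal; its diagonal is (-1, -3, -3)
for a triangular matrix the eigenvalues are the diagonal entries, with algebraic multiplicity their repetition count

λ = -3 (multiplicity 2), λ = -1 (multiplicity 1)


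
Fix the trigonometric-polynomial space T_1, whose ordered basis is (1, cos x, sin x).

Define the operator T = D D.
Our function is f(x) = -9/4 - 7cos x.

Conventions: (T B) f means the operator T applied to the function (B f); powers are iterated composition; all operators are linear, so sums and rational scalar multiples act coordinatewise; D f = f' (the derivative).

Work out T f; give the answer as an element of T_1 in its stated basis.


g(x) = 7cos x

D f = 7sin x
D D f = 7cos x


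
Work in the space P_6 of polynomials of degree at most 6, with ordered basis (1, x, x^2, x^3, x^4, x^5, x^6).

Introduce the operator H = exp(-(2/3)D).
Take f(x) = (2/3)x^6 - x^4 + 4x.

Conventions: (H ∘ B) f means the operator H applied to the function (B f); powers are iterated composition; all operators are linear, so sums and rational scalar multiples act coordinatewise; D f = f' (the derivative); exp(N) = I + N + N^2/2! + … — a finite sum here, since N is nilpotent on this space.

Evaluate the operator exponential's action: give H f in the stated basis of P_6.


order-1 term: -(8/3)x^5 + (8/3)x^3 - 8/3
order-2 term: (40/9)x^4 - (8/3)x^2
order-3 term: -(320/81)x^3 + (32/27)x
order-4 term: (160/81)x^2 - 16/81
order-5 term: -(128/243)x
order-6 term: 128/2187
the series for exp(-(2/3)D) f terminates at order 6
exp(-(2/3)D) f = (2/3)x^6 - (8/3)x^5 + (31/9)x^4 - (104/81)x^3 - (56/81)x^2 + (1132/243)x - 6136/2187

g(x) = (2/3)x^6 - (8/3)x^5 + (31/9)x^4 - (104/81)x^3 - (56/81)x^2 + (1132/243)x - 6136/2187


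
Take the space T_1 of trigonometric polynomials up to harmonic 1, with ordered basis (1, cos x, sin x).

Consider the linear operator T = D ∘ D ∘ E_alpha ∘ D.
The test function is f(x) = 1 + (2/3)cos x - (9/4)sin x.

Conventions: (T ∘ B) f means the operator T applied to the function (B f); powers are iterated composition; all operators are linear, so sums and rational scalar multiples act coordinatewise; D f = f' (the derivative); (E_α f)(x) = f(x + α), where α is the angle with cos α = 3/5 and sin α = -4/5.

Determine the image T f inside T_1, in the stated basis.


the result is g(x) = (49/60)cos x + (11/5)sin x

D f = -(9/4)cos x - (2/3)sin x
E_alpha D f = -(49/60)cos x - (11/5)sin x
D E_alpha D f = -(11/5)cos x + (49/60)sin x
D D E_alpha D f = (49/60)cos x + (11/5)sin x


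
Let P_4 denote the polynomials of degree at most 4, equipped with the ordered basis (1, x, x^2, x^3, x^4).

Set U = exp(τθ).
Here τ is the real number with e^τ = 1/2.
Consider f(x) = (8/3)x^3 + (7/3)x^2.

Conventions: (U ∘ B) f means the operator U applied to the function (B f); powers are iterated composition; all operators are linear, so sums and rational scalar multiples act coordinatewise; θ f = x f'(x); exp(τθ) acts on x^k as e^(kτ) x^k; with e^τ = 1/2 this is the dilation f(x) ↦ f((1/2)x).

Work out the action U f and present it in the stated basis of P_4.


the image equals g(x) = (1/3)x^3 + (7/12)x^2

exp(τθ) x^k = e^(kτ) x^k; with e^τ = 1/2 this sends x^k to (1/2)^k x^k
x^2 ↦ 1/4 x^2
x^3 ↦ 1/8 x^3
applying this coordinatewise to f: exp(τθ) f = (1/3)x^3 + (7/12)x^2


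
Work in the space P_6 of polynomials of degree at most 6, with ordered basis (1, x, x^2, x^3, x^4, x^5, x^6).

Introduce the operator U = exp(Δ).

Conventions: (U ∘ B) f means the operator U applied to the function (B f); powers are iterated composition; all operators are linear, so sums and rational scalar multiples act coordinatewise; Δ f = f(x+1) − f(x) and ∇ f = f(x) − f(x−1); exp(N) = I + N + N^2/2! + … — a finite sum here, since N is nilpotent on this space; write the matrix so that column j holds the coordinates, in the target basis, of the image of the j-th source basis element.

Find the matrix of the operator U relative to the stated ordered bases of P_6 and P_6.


image of 1: 1
image of x: x + 1
image of x^2: x^2 + 2x + 2
image of x^3: x^3 + 3x^2 + 6x + 5
image of x^4: x^4 + 4x^3 + 12x^2 + 20x + 15
image of x^5: x^5 + 5x^4 + 20x^3 + 50x^2 + 75x + 52
image of x^6: x^6 + 6x^5 + 30x^4 + 100x^3 + 225x^2 + 312x + 203
each image's coordinates form column j of the matrix

the matrix is [[1, 1, 2, 5, 15, 52, 203]; [0, 1, 2, 6, 20, 75, 312]; [0, 0, 1, 3, 12, 50, 225]; [0, 0, 0, 1, 4, 20, 100]; [0, 0, 0, 0, 1, 5, 30]; [0, 0, 0, 0, 0, 1, 6]; [0, 0, 0, 0, 0, 0, 1]] (rows listed top to bottom)


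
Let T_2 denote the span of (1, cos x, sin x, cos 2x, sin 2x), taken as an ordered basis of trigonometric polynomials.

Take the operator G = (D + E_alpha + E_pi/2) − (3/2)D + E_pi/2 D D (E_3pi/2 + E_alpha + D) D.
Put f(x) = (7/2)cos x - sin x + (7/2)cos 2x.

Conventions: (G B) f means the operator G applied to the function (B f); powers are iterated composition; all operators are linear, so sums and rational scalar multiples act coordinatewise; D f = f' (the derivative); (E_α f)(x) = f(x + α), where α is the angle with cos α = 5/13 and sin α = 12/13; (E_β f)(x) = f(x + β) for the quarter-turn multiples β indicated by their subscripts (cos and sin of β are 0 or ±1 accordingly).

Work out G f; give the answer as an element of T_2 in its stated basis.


g(x) = (9/26)cos x - (467/52)sin x - (1064/13)cos 2x + (1267/26)sin 2x

D f = -cos x - (7/2)sin x - 7sin 2x
E_alpha f = (11/26)cos x - (47/13)sin x - (833/338)cos 2x - (420/169)sin 2x
E_pi/2 f = -cos x - (7/2)sin x - (7/2)cos 2x
(D + E_alpha + E_pi/2) f = -(41/26)cos x - (138/13)sin x - (1008/169)cos 2x - (1603/169)sin 2x
D f = -cos x - (7/2)sin x - 7sin 2x
(-(3/2)D) f = (3/2)cos x + (21/4)sin x + (21/2)sin 2x
D f = -cos x - (7/2)sin x - 7sin 2x
E_3pi/2 D f = (7/2)cos x - sin x + 7sin 2x
E_alpha D f = -(47/13)cos x - (11/26)sin x - (840/169)cos 2x + (833/169)sin 2x
D D f = -(7/2)cos x + sin x - 14cos 2x
(E_3pi/2 + E_alpha + D) D f = -(47/13)cos x - (11/26)sin x - (3206/169)cos 2x + (2016/169)sin 2x
D (E_3pi/2 + E_alpha + D) D f = -(11/26)cos x + (47/13)sin x + (4032/169)cos 2x + (6412/169)sin 2x
D D (E_3pi/2 + E_alpha + D) D f = (47/13)cos x + (11/26)sin x + (12824/169)cos 2x - (8064/169)sin 2x
E_pi/2 D D (E_3pi/2 + E_alpha + D) D f = (11/26)cos x - (47/13)sin x - (12824/169)cos 2x + (8064/169)sin 2x
((D + E_alpha + E_pi/2) − (3/2)D + E_pi/2 D D (E_3pi/2 + E_alpha + D) D) f = (9/26)cos x - (467/52)sin x - (1064/13)cos 2x + (1267/26)sin 2x


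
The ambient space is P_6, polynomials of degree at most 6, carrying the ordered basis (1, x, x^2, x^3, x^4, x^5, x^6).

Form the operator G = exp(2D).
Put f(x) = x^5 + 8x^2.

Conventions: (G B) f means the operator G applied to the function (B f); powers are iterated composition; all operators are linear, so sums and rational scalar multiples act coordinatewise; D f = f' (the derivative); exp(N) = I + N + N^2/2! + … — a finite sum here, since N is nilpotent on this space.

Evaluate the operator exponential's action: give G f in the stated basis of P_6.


order-1 term: 10x^4 + 32x
order-2 term: 40x^3 + 32
order-3 term: 80x^2
order-4 term: 80x
order-5 term: 32
the series for exp(2D) f terminates at order 5
exp(2D) f = x^5 + 10x^4 + 40x^3 + 88x^2 + 112x + 64

g(x) = x^5 + 10x^4 + 40x^3 + 88x^2 + 112x + 64


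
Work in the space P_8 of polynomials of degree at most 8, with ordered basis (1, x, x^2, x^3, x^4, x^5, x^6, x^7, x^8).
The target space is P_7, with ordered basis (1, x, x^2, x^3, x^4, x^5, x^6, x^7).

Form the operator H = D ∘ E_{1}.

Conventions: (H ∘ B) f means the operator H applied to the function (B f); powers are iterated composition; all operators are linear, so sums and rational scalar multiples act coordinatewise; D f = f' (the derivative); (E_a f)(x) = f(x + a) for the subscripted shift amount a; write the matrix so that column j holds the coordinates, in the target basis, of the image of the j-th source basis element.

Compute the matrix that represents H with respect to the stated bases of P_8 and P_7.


image of 1: 0
image of x: 1
image of x^2: 2x + 2
image of x^3: 3x^2 + 6x + 3
image of x^4: 4x^3 + 12x^2 + 12x + 4
image of x^5: 5x^4 + 20x^3 + 30x^2 + 20x + 5
image of x^6: 6x^5 + 30x^4 + 60x^3 + 60x^2 + 30x + 6
image of x^7: 7x^6 + 42x^5 + 105x^4 + 140x^3 + 105x^2 + 42x + 7
image of x^8: 8x^7 + 56x^6 + 168x^5 + 280x^4 + 280x^3 + 168x^2 + 56x + 8
each image's coordinates form column j of the matrix

the matrix is [[0, 1, 2, 3, 4, 5, 6, 7, 8]; [0, 0, 2, 6, 12, 20, 30, 42, 56]; [0, 0, 0, 3, 12, 30, 60, 105, 168]; [0, 0, 0, 0, 4, 20, 60, 140, 280]; [0, 0, 0, 0, 0, 5, 30, 105, 280]; [0, 0, 0, 0, 0, 0, 6, 42, 168]; [0, 0, 0, 0, 0, 0, 0, 7, 56]; [0, 0, 0, 0, 0, 0, 0, 0, 8]] (rows listed top to bottom)


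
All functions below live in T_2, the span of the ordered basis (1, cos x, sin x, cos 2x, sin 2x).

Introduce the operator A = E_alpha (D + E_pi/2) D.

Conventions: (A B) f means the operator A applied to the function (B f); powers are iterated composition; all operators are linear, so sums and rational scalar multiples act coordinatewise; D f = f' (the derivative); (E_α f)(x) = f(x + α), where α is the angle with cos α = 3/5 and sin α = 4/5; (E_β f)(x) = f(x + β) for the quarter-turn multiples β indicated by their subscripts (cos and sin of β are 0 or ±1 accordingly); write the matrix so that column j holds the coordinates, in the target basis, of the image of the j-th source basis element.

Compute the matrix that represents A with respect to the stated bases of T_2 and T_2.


the matrix is [[0, 0, 0, 0, 0]; [0, -6/5, -8/5, 0, 0]; [0, 8/5, -6/5, 0, 0]; [0, 0, 0, 76/25, -82/25]; [0, 0, 0, 82/25, 76/25]] (rows listed top to bottom)

image of 1: 0
image of cos x: -(6/5)cos x + (8/5)sin x
image of sin x: -(8/5)cos x - (6/5)sin x
image of cos 2x: (76/25)cos 2x + (82/25)sin 2x
image of sin 2x: -(82/25)cos 2x + (76/25)sin 2x
each image's coordinates form column j of the matrix


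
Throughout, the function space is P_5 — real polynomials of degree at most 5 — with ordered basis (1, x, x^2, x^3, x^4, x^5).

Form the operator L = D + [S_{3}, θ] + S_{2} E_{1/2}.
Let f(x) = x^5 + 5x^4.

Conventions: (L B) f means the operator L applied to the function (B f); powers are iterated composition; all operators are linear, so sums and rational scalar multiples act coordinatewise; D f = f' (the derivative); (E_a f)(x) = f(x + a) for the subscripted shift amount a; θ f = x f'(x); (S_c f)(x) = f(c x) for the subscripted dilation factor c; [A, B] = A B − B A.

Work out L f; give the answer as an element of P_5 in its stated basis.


D f = 5x^4 + 20x^3
θ f = 5x^5 + 20x^4
S_{3} θ f = 1215x^5 + 1620x^4
S_{3} f = 243x^5 + 405x^4
θ S_{3} f = 1215x^5 + 1620x^4
[S_{3}, θ] f = 0
E_{1/2} f = x^5 + (15/2)x^4 + (25/2)x^3 + (35/4)x^2 + (45/16)x + 11/32
S_{2} E_{1/2} f = 32x^5 + 120x^4 + 100x^3 + 35x^2 + (45/8)x + 11/32
(D + [S_{3}, θ] + S_{2} E_{1/2}) f = 32x^5 + 125x^4 + 120x^3 + 35x^2 + (45/8)x + 11/32

g(x) = 32x^5 + 125x^4 + 120x^3 + 35x^2 + (45/8)x + 11/32


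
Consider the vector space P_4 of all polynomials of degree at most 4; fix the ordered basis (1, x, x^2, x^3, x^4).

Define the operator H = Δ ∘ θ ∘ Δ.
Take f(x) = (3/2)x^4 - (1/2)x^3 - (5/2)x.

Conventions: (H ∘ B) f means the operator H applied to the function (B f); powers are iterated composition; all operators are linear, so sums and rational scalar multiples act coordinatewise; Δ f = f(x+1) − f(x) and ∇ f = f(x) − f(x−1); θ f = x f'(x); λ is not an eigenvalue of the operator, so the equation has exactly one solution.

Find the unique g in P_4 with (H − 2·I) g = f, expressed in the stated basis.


write g with unknown coordinates in the stated basis and equate coefficients in (H − 2·I) g = f
solving from the highest basis element down gives g = -(3/4)x^4 + (1/4)x^3 - (27/2)x^2 - (79/4)x - 183/8
check: H g = -27x^2 - 42x - 183/4
so H g − 2·g = (3/2)x^4 - (1/2)x^3 - (5/2)x = f ✓

g(x) = -(3/4)x^4 + (1/4)x^3 - (27/2)x^2 - (79/4)x - 183/8


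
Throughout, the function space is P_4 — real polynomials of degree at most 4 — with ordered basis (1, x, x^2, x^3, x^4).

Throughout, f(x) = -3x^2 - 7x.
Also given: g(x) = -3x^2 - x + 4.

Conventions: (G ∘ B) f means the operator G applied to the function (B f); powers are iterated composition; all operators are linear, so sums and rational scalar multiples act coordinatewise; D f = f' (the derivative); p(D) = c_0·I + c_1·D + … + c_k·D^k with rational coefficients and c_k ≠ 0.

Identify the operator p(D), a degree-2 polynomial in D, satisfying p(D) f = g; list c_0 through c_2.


c_0 = 1, c_1 = -1, c_2 = 1/2

D^0 f = -3x^2 - 7x
D^1 f = -6x - 7
D^2 f = -6
matching coefficients of g against c_0 f + c_1 Df + … from the top degree down determines the c_i
solution: c_0 = 1, c_1 = -1, c_2 = 1/2


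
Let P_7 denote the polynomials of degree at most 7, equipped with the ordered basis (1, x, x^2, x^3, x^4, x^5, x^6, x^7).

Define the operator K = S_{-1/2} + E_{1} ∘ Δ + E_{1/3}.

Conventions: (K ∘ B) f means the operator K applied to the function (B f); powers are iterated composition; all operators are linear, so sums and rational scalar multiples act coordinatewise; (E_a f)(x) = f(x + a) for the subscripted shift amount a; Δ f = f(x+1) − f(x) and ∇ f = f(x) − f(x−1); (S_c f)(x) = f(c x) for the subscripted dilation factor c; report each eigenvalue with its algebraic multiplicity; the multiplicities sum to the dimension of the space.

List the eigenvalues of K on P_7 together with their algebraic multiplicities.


λ = 1/2 (multiplicity 1), λ = 7/8 (multiplicity 1), λ = 31/32 (multiplicity 1), λ = 127/128 (multiplicity 1), λ = 65/64 (multiplicity 1), λ = 17/16 (multiplicity 1), λ = 5/4 (multiplicity 1), λ = 2 (multiplicity 1)

image of 1: 2
image of x: (1/2)x + 4/3
image of x^2: (5/4)x^2 + (8/3)x + 28/9
image of x^3: (7/8)x^3 + 4x^2 + (28/3)x + 190/27
image of x^4: (17/16)x^4 + (16/3)x^3 + (56/3)x^2 + (760/27)x + 1216/81
image of x^5: (31/32)x^5 + (20/3)x^4 + (280/9)x^3 + (1900/27)x^2 + (6080/81)x + 7534/243
image of x^6: (65/64)x^6 + 8x^5 + (140/3)x^4 + (3800/27)x^3 + (6080/27)x^2 + (15068/81)x + 45928/729
image of x^7: (127/128)x^7 + (28/3)x^6 + (196/3)x^5 + (6650/27)x^4 + (42560/81)x^3 + (52738/81)x^2 + (321496/729)x + 277750/2187
the matrix is upper triangular; its diagonal is (2, 1/2, 5/4, 7/8, 17/16, 31/32, 65/64, 127/128)
for a triangular matrix the eigenvalues are the diagonal entries, with algebraic multiplicity their repetition count


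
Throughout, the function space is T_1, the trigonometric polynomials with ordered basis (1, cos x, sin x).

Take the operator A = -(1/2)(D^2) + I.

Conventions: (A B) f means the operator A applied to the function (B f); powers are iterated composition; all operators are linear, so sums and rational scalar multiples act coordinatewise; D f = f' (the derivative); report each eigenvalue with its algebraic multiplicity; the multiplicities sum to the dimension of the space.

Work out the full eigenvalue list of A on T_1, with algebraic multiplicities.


λ = 1 (multiplicity 1), λ = 3/2 (multiplicity 2)

image of 1: 1
image of cos x: (3/2)cos x
image of sin x: (3/2)sin x
the matrix is diagonal; its diagonal is (1, 3/2, 3/2)
for a triangular matrix the eigenvalues are the diagonal entries, with algebraic multiplicity their repetition count


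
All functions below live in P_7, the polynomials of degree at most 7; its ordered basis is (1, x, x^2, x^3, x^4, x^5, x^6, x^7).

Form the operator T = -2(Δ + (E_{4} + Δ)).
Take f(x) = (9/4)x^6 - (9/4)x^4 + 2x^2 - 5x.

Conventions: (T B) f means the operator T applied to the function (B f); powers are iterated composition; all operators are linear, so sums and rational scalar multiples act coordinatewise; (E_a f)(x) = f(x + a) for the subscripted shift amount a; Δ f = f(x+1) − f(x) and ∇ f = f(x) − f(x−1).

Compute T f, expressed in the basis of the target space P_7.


g(x) = -(9/2)x^6 - 162x^5 - (2421/2)x^4 - 5832x^3 - 16933x^2 - 26552x - 17292

Δ f = (27/2)x^5 + (135/4)x^4 + 36x^3 + (81/4)x^2 + (17/2)x - 3
E_{4} f = (9/4)x^6 + 54x^5 + (2151/4)x^4 + 2844x^3 + 8426x^2 + 13259x + 8652
Δ f = (27/2)x^5 + (135/4)x^4 + 36x^3 + (81/4)x^2 + (17/2)x - 3
(E_{4} + Δ) f = (9/4)x^6 + (135/2)x^5 + (1143/2)x^4 + 2880x^3 + (33785/4)x^2 + (26535/2)x + 8649
(Δ + (E_{4} + Δ)) f = (9/4)x^6 + 81x^5 + (2421/4)x^4 + 2916x^3 + (16933/2)x^2 + 13276x + 8646
(-2(Δ + (E_{4} + Δ))) f = -(9/2)x^6 - 162x^5 - (2421/2)x^4 - 5832x^3 - 16933x^2 - 26552x - 17292


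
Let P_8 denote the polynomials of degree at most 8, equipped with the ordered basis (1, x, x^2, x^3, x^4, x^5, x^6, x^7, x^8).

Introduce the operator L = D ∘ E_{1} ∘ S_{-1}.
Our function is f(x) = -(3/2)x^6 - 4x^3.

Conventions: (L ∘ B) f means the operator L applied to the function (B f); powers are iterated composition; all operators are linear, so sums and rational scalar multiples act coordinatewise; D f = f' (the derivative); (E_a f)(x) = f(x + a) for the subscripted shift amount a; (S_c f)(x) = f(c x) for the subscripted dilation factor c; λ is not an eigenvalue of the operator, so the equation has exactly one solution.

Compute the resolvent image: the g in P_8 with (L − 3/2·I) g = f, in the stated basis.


write g with unknown coordinates in the stated basis and equate coefficients in (L − 3/2·I) g = f
solving from the highest basis element down gives g = x^6 + 4x^5 + (20/3)x^4 + (64/9)x^3 - (8/9)x^2 - (260/27)x - 44/81
check: L g = 6x^5 + 10x^4 + (20/3)x^3 - (4/3)x^2 - (130/9)x - 22/27
so L g − 3/2·g = -(3/2)x^6 - 4x^3 = f ✓

g(x) = x^6 + 4x^5 + (20/3)x^4 + (64/9)x^3 - (8/9)x^2 - (260/27)x - 44/81


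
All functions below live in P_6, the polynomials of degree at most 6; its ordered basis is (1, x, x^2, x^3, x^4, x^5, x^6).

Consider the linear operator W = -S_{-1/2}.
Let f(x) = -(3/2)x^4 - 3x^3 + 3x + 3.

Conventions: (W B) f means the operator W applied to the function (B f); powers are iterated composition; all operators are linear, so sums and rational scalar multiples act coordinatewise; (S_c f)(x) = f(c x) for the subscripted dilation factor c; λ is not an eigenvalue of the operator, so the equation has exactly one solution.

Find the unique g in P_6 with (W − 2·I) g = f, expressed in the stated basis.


write g with unknown coordinates in the stated basis and equate coefficients in (W − 2·I) g = f
solving from the highest basis element down gives g = (8/11)x^4 + (8/5)x^3 - 2x - 1
check: W g = -(1/22)x^4 + (1/5)x^3 - x + 1
so W g − 2·g = -(3/2)x^4 - 3x^3 + 3x + 3 = f ✓

g(x) = (8/11)x^4 + (8/5)x^3 - 2x - 1


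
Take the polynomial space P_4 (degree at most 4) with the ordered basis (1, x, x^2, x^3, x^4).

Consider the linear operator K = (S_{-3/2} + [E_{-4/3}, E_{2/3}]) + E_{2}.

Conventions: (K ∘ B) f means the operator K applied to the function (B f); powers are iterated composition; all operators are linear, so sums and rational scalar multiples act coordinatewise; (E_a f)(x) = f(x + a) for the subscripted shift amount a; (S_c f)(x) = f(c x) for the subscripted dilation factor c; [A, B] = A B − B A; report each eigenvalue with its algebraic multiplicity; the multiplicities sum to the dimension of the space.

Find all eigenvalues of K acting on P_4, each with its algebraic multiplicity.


image of 1: 2
image of x: -(1/2)x + 2
image of x^2: (13/4)x^2 + 4x + 4
image of x^3: -(19/8)x^3 + 6x^2 + 12x + 8
image of x^4: (97/16)x^4 + 8x^3 + 24x^2 + 32x + 16
the matrix is upper triangular; its diagonal is (2, -1/2, 13/4, -19/8, 97/16)
for a triangular matrix the eigenvalues are the diagonal entries, with algebraic multiplicity their repetition count

λ = -19/8 (multiplicity 1), λ = -1/2 (multiplicity 1), λ = 2 (multiplicity 1), λ = 13/4 (multiplicity 1), λ = 97/16 (multiplicity 1)


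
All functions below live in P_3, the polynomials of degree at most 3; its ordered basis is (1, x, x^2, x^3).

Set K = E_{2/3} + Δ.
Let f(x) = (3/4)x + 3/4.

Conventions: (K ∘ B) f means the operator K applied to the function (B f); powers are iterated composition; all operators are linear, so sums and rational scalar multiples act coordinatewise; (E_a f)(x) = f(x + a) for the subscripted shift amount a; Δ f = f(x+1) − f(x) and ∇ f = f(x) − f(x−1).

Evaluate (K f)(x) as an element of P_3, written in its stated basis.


E_{2/3} f = (3/4)x + 5/4
Δ f = 3/4
(E_{2/3} + Δ) f = (3/4)x + 2

the image equals g(x) = (3/4)x + 2


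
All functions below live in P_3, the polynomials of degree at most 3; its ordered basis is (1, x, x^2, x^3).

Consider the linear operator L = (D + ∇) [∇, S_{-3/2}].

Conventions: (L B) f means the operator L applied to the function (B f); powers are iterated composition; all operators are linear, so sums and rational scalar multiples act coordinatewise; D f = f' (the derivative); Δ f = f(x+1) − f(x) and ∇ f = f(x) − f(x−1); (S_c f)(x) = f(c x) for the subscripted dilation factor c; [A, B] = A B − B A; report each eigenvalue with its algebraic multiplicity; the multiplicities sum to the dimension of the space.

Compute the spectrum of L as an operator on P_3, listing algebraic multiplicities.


λ = 0 (multiplicity 4)

image of 1: 0
image of x: 0
image of x^2: 15
image of x^3: -(135/2)x + 225/8
the matrix is upper triangular; its diagonal is (0, 0, 0, 0)
for a triangular matrix the eigenvalues are the diagonal entries, with algebraic multiplicity their repetition count


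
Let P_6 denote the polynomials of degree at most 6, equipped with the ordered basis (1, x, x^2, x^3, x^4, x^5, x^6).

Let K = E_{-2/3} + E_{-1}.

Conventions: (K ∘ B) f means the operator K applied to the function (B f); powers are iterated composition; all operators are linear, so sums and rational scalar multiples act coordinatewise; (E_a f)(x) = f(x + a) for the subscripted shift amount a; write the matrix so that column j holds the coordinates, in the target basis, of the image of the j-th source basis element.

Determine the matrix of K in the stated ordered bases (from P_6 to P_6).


image of 1: 2
image of x: 2x - 5/3
image of x^2: 2x^2 - (10/3)x + 13/9
image of x^3: 2x^3 - 5x^2 + (13/3)x - 35/27
image of x^4: 2x^4 - (20/3)x^3 + (26/3)x^2 - (140/27)x + 97/81
image of x^5: 2x^5 - (25/3)x^4 + (130/9)x^3 - (350/27)x^2 + (485/81)x - 275/243
image of x^6: 2x^6 - 10x^5 + (65/3)x^4 - (700/27)x^3 + (485/27)x^2 - (550/81)x + 793/729
each image's coordinates form column j of the matrix

the matrix is [[2, -5/3, 13/9, -35/27, 97/81, -275/243, 793/729]; [0, 2, -10/3, 13/3, -140/27, 485/81, -550/81]; [0, 0, 2, -5, 26/3, -350/27, 485/27]; [0, 0, 0, 2, -20/3, 130/9, -700/27]; [0, 0, 0, 0, 2, -25/3, 65/3]; [0, 0, 0, 0, 0, 2, -10]; [0, 0, 0, 0, 0, 0, 2]] (rows listed top to bottom)


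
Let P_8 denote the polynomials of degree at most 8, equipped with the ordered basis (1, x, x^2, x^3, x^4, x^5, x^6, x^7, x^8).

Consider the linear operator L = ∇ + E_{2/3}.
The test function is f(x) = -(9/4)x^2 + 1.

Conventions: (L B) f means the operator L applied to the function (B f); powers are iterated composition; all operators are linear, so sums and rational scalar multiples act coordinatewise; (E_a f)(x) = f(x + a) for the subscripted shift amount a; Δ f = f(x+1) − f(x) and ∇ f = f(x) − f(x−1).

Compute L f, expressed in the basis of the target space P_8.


the image equals g(x) = -(9/4)x^2 - (15/2)x + 9/4

∇ f = -(9/2)x + 9/4
E_{2/3} f = -(9/4)x^2 - 3x
(∇ + E_{2/3}) f = -(9/4)x^2 - (15/2)x + 9/4


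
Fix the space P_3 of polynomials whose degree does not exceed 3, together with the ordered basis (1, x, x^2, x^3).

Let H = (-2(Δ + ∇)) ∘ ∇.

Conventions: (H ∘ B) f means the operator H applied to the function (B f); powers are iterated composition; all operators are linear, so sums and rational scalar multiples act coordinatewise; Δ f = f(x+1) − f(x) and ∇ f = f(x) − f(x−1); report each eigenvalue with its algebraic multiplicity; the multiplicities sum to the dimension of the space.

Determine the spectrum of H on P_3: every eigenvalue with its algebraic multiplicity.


λ = 0 (multiplicity 4)

image of 1: 0
image of x: 0
image of x^2: -8
image of x^3: -24x + 12
the matrix is upper triangular; its diagonal is (0, 0, 0, 0)
for a triangular matrix the eigenvalues are the diagonal entries, with algebraic multiplicity their repetition count


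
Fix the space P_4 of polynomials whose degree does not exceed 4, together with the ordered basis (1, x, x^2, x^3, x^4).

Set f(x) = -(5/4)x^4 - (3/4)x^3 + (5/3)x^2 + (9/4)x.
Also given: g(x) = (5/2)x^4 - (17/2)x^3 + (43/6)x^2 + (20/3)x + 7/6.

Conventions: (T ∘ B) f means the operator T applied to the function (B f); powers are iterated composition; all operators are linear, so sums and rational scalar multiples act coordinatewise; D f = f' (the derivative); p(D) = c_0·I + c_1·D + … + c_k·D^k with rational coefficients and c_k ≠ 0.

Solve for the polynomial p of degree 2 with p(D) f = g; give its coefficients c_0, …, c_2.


D^0 f = -(5/4)x^4 - (3/4)x^3 + (5/3)x^2 + (9/4)x
D^1 f = -5x^3 - (9/4)x^2 + (10/3)x + 9/4
D^2 f = -15x^2 - (9/2)x + 10/3
matching coefficients of g against c_0 f + c_1 Df + … from the top degree down determines the c_i
solution: c_0 = -2, c_1 = 2, c_2 = -1

c_0 = -2, c_1 = 2, c_2 = -1


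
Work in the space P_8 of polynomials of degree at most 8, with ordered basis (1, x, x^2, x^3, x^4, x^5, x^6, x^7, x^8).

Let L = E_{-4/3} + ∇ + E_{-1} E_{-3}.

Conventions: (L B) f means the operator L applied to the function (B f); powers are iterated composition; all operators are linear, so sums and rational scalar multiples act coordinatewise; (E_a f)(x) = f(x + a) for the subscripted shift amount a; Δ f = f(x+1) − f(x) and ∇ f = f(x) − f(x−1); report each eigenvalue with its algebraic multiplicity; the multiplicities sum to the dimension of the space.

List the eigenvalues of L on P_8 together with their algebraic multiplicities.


image of 1: 2
image of x: 2x - 13/3
image of x^2: 2x^2 - (26/3)x + 151/9
image of x^3: 2x^3 - 13x^2 + (151/3)x - 1765/27
image of x^4: 2x^4 - (52/3)x^3 + (302/3)x^2 - (7060/27)x + 20911/81
image of x^5: 2x^5 - (65/3)x^4 + (1510/9)x^3 - (17650/27)x^2 + (104555/81)x - 249613/243
image of x^6: 2x^6 - 26x^5 + (755/3)x^4 - (35300/27)x^3 + (104555/27)x^2 - (499226/81)x + 2989351/729
image of x^7: 2x^7 - (91/3)x^6 + (1057/3)x^5 - (61775/27)x^4 + (731885/81)x^3 - (1747291/81)x^2 + (20925457/729)x - 35846005/2187
image of x^8: 2x^8 - (104/3)x^7 + (4228/9)x^6 - (98840/27)x^5 + (1463770/81)x^4 - (13978328/243)x^3 + (83701828/729)x^2 - (286768040/2187)x + 430040671/6561
the matrix is upper triangular; its diagonal is (2, 2, 2, 2, 2, 2, 2, 2, 2)
for a triangular matrix the eigenvalues are the diagonal entries, with algebraic multiplicity their repetition count

λ = 2 (multiplicity 9)


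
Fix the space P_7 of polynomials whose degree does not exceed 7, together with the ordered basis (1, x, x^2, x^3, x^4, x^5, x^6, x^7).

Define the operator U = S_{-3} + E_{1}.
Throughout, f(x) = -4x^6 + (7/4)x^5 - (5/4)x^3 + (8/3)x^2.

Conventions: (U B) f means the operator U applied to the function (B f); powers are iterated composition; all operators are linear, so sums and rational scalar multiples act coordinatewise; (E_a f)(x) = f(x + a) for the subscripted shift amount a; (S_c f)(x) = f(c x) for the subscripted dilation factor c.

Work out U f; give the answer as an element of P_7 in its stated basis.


S_{-3} f = -2916x^6 - (1701/4)x^5 + (135/4)x^3 + 24x^2
E_{1} f = -4x^6 - (89/4)x^5 - (205/4)x^4 - (255/4)x^3 - (523/12)x^2 - (41/3)x - 5/6
(S_{-3} + E_{1}) f = -2920x^6 - (895/2)x^5 - (205/4)x^4 - 30x^3 - (235/12)x^2 - (41/3)x - 5/6

the image equals g(x) = -2920x^6 - (895/2)x^5 - (205/4)x^4 - 30x^3 - (235/12)x^2 - (41/3)x - 5/6


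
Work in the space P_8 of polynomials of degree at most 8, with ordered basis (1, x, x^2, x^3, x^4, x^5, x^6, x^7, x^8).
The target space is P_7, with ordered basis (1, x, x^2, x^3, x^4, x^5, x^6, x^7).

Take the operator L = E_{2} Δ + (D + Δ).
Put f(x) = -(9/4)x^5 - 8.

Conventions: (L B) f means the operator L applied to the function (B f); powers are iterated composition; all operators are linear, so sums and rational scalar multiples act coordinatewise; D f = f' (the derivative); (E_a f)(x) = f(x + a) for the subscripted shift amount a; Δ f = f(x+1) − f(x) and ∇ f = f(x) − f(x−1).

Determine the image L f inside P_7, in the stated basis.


Δ f = -(45/4)x^4 - (45/2)x^3 - (45/2)x^2 - (45/4)x - 9/4
E_{2} Δ f = -(45/4)x^4 - (225/2)x^3 - (855/2)x^2 - (2925/4)x - 1899/4
D f = -(45/4)x^4
Δ f = -(45/4)x^4 - (45/2)x^3 - (45/2)x^2 - (45/4)x - 9/4
(D + Δ) f = -(45/2)x^4 - (45/2)x^3 - (45/2)x^2 - (45/4)x - 9/4
(E_{2} Δ + (D + Δ)) f = -(135/4)x^4 - 135x^3 - 450x^2 - (1485/2)x - 477

the image equals g(x) = -(135/4)x^4 - 135x^3 - 450x^2 - (1485/2)x - 477
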